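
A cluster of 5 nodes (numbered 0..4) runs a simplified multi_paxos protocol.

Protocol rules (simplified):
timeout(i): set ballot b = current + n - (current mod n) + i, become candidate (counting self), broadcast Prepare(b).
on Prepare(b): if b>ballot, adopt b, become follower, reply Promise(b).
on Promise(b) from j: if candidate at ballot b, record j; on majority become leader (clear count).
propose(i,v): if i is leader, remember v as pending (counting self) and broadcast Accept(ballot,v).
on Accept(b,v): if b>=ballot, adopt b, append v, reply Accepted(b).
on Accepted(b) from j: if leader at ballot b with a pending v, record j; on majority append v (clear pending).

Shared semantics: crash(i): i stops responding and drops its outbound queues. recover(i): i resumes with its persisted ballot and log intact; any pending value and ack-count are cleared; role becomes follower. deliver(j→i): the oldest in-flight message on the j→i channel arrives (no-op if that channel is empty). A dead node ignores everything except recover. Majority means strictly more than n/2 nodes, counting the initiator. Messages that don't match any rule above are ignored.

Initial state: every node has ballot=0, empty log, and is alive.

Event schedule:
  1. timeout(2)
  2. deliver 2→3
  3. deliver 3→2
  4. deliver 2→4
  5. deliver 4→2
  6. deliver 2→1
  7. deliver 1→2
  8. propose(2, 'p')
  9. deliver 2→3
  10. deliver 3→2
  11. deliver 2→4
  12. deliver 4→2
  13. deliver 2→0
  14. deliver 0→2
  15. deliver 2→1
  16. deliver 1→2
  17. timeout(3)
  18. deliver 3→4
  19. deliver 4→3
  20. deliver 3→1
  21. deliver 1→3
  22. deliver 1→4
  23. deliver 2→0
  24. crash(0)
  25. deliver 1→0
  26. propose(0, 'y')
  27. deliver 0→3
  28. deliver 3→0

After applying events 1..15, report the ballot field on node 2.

7

step 1 timeout(2): 2={cand,b=7,log=-}
step 2 deliver 2→3: 3={foll,b=7,log=-}
step 3 deliver 3→2: —
step 4 deliver 2→4: 4={foll,b=7,log=-}
step 5 deliver 4→2: 2={lead,b=7,log=-}
step 6 deliver 2→1: 1={foll,b=7,log=-}
step 7 deliver 1→2: —
step 8 propose(2,'p'): —
step 9 deliver 2→3: 3={foll,b=7,log=p}
step 10 deliver 3→2: —
step 11 deliver 2→4: 4={foll,b=7,log=p}
step 12 deliver 4→2: 2={lead,b=7,log=p}
step 13 deliver 2→0: 0={foll,b=7,log=-}
step 14 deliver 0→2: —
step 15 deliver 2→1: 1={foll,b=7,log=p}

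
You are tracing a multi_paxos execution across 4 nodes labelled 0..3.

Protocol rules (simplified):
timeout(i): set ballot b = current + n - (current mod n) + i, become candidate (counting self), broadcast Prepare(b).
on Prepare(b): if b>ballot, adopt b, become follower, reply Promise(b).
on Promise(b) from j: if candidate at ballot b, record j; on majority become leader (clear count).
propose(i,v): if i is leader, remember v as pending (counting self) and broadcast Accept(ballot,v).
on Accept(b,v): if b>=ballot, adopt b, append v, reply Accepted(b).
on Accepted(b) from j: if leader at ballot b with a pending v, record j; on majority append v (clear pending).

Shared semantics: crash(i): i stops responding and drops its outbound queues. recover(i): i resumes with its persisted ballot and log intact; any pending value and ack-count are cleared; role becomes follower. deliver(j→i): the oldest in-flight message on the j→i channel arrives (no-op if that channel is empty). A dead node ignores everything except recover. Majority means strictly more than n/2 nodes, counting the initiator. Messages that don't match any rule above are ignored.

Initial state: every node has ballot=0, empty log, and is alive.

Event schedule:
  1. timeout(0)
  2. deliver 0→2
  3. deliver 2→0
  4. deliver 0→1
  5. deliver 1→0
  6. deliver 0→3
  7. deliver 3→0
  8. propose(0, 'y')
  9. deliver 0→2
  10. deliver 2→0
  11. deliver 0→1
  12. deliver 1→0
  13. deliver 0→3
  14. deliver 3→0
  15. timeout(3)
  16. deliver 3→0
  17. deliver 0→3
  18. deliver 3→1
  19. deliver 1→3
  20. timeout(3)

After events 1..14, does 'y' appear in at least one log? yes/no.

yes

after 1 — timeout(0): n0:cand/b4/[-]
after 2 — deliver 0→2: n2:foll/b4/[-]
after 3 — deliver 2→0: ·
after 4 — deliver 0→1: n1:foll/b4/[-]
after 5 — deliver 1→0: n0:lead/b4/[-]
after 6 — deliver 0→3: n3:foll/b4/[-]
after 7 — deliver 3→0: ·
after 8 — propose(0,'y'): ·
after 9 — deliver 0→2: n2:foll/b4/[y]
after 10 — deliver 2→0: ·
after 11 — deliver 0→1: n1:foll/b4/[y]
after 12 — deliver 1→0: n0:lead/b4/[y]
after 13 — deliver 0→3: n3:foll/b4/[y]
after 14 — deliver 3→0: ·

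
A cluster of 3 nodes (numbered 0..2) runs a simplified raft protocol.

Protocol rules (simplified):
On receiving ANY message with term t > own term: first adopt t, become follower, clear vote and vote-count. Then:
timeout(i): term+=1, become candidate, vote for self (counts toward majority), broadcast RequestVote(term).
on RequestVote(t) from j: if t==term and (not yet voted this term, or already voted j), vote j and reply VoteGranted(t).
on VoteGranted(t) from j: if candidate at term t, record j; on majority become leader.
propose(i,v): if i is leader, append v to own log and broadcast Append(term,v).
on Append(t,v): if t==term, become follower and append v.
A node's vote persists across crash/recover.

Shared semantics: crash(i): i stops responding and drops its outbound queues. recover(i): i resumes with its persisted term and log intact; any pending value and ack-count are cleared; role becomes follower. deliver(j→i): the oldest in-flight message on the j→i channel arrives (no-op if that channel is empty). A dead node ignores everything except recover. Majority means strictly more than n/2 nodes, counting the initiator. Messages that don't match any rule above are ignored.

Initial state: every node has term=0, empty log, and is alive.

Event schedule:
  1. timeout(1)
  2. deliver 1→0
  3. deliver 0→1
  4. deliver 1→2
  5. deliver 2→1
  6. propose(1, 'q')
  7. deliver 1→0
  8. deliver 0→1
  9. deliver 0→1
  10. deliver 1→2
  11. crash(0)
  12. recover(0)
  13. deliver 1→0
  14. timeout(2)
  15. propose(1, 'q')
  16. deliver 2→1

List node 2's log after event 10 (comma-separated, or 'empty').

q

after 1 — timeout(1): n1:cand/t1/[-]
after 2 — deliver 1→0: n0:foll/t1/[-]
after 3 — deliver 0→1: n1:lead/t1/[-]
after 4 — deliver 1→2: n2:foll/t1/[-]
after 5 — deliver 2→1: ·
after 6 — propose(1,'q'): n1:lead/t1/[q]
after 7 — deliver 1→0: n0:foll/t1/[q]
after 8 — deliver 0→1: ·
after 9 — deliver 0→1: ·
after 10 — deliver 1→2: n2:foll/t1/[q]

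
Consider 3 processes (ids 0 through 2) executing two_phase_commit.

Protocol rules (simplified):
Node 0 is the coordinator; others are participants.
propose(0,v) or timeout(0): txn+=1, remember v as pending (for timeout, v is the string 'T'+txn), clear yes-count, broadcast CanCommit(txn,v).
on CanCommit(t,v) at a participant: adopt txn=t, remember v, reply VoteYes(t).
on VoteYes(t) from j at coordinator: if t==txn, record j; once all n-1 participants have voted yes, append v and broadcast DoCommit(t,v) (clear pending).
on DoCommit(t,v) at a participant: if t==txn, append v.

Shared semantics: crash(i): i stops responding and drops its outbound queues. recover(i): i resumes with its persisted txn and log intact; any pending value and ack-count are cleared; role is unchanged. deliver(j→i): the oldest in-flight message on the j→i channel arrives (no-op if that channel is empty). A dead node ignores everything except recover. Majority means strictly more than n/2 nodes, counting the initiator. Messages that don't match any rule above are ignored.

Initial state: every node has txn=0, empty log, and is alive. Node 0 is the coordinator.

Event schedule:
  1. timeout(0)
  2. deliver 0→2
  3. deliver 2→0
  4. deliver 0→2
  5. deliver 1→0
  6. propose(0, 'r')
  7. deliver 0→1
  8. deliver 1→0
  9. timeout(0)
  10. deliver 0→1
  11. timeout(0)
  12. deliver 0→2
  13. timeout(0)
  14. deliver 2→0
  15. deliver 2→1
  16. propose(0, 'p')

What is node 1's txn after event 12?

after 1 — timeout(0): n0:coor/t1/[-]
after 2 — deliver 0→2: n2:part/t1/[-]
after 3 — deliver 2→0: ·
after 4 — deliver 0→2: ·
after 5 — deliver 1→0: ·
after 6 — propose(0,'r'): n0:coor/t2/[-]
after 7 — deliver 0→1: n1:part/t1/[-]
after 8 — deliver 1→0: ·
after 9 — timeout(0): n0:coor/t3/[-]
after 10 — deliver 0→1: n1:part/t2/[-]
after 11 — timeout(0): n0:coor/t4/[-]
after 12 — deliver 0→2: n2:part/t2/[-]

2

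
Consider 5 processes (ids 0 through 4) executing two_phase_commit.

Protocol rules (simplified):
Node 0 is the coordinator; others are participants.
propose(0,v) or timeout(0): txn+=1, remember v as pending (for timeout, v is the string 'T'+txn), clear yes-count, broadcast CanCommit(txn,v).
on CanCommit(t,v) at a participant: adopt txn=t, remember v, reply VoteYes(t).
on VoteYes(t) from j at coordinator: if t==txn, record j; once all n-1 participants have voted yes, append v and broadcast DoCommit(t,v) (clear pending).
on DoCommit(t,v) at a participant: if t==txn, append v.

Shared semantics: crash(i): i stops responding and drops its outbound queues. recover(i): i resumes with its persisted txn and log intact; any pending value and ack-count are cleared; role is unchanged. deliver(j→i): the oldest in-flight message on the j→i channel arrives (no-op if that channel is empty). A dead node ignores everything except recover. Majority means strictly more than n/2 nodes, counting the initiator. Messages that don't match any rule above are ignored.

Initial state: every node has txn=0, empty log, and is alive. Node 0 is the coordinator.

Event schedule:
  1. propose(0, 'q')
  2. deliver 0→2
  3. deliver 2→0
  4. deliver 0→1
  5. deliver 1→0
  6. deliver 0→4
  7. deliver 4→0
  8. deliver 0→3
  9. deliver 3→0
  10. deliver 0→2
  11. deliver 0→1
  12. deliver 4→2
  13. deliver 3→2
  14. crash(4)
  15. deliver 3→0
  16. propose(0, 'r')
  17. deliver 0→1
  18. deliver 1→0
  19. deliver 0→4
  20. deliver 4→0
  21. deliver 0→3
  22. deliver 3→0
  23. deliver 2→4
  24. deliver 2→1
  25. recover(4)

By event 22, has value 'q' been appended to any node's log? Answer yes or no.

yes

after 1 — propose(0,'q'): n0:coor/t1/[-]
after 2 — deliver 0→2: n2:part/t1/[-]
after 3 — deliver 2→0: ·
after 4 — deliver 0→1: n1:part/t1/[-]
after 5 — deliver 1→0: ·
after 6 — deliver 0→4: n4:part/t1/[-]
after 7 — deliver 4→0: ·
after 8 — deliver 0→3: n3:part/t1/[-]
after 9 — deliver 3→0: n0:coor/t1/[q]
after 10 — deliver 0→2: n2:part/t1/[q]
after 11 — deliver 0→1: n1:part/t1/[q]
after 12 — deliver 4→2: ·
after 13 — deliver 3→2: ·
after 14 — crash(4): n4:✗part/t1/[-]
after 15 — deliver 3→0: ·
after 16 — propose(0,'r'): n0:coor/t2/[q]
after 17 — deliver 0→1: n1:part/t2/[q]
after 18 — deliver 1→0: ·
after 19 — deliver 0→4: ·
after 20 — deliver 4→0: ·
after 21 — deliver 0→3: n3:part/t1/[q]
after 22 — deliver 3→0: ·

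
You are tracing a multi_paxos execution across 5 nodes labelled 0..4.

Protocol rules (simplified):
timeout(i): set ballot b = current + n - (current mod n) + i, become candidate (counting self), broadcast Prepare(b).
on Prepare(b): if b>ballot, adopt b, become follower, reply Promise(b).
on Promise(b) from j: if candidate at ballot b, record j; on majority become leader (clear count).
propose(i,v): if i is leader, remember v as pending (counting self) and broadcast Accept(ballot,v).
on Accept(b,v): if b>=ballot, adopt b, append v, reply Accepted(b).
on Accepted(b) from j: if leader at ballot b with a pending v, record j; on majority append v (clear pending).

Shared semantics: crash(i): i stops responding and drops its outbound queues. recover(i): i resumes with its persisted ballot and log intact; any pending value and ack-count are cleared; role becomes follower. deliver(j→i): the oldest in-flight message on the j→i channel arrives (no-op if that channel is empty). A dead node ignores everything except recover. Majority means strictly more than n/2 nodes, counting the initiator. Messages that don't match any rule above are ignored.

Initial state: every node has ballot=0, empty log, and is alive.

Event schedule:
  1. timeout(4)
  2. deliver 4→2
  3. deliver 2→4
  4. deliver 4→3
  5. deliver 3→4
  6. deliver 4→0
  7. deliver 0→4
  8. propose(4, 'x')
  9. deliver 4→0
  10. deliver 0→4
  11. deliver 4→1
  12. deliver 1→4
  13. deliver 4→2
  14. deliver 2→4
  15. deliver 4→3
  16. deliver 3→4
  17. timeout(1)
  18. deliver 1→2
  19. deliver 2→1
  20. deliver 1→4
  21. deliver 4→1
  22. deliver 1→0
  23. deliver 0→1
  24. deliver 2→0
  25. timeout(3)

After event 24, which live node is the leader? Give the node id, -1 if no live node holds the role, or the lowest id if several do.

1

step 1 timeout(4): 4={cand,b=9,log=-}
step 2 deliver 4→2: 2={foll,b=9,log=-}
step 3 deliver 2→4: —
step 4 deliver 4→3: 3={foll,b=9,log=-}
step 5 deliver 3→4: 4={lead,b=9,log=-}
step 6 deliver 4→0: 0={foll,b=9,log=-}
step 7 deliver 0→4: —
step 8 propose(4,'x'): —
step 9 deliver 4→0: 0={foll,b=9,log=x}
step 10 deliver 0→4: —
step 11 deliver 4→1: 1={foll,b=9,log=-}
step 12 deliver 1→4: —
step 13 deliver 4→2: 2={foll,b=9,log=x}
step 14 deliver 2→4: 4={lead,b=9,log=x}
step 15 deliver 4→3: 3={foll,b=9,log=x}
step 16 deliver 3→4: —
step 17 timeout(1): 1={cand,b=11,log=-}
step 18 deliver 1→2: 2={foll,b=11,log=x}
step 19 deliver 2→1: —
step 20 deliver 1→4: 4={foll,b=11,log=x}
step 21 deliver 4→1: —
step 22 deliver 1→0: 0={foll,b=11,log=x}
step 23 deliver 0→1: 1={lead,b=11,log=-}
step 24 deliver 2→0: —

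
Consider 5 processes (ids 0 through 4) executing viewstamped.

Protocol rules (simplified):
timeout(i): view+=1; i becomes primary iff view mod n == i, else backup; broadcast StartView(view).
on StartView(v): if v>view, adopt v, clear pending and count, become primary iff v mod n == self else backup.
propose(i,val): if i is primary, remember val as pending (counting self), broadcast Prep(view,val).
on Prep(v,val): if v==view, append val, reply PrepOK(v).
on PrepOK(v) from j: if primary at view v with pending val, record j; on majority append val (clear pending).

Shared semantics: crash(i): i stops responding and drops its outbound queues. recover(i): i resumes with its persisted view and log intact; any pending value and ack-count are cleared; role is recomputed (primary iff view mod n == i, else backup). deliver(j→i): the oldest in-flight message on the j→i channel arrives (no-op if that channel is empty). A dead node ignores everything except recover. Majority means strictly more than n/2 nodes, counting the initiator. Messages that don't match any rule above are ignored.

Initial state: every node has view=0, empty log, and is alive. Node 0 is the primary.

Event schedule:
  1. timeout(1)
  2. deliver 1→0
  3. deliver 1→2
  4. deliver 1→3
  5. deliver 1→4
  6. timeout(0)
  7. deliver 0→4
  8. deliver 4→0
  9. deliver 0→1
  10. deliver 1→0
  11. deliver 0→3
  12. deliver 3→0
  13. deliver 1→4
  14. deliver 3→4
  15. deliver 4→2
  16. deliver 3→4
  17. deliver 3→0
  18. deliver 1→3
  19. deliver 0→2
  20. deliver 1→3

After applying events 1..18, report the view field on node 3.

[1] timeout(1) → N1(prim v1 [-])
[2] deliver 1→0 → N0(back v1 [-])
[3] deliver 1→2 → N2(back v1 [-])
[4] deliver 1→3 → N3(back v1 [-])
[5] deliver 1→4 → N4(back v1 [-])
[6] timeout(0) → N0(back v2 [-])
[7] deliver 0→4 → N4(back v2 [-])
[8] deliver 4→0 → ∅
[9] deliver 0→1 → N1(back v2 [-])
[10] deliver 1→0 → ∅
[11] deliver 0→3 → N3(back v2 [-])
[12] deliver 3→0 → ∅
[13] deliver 1→4 → ∅
[14] deliver 3→4 → ∅
[15] deliver 4→2 → ∅
[16] deliver 3→4 → ∅
[17] deliver 3→0 → ∅
[18] deliver 1→3 → ∅

2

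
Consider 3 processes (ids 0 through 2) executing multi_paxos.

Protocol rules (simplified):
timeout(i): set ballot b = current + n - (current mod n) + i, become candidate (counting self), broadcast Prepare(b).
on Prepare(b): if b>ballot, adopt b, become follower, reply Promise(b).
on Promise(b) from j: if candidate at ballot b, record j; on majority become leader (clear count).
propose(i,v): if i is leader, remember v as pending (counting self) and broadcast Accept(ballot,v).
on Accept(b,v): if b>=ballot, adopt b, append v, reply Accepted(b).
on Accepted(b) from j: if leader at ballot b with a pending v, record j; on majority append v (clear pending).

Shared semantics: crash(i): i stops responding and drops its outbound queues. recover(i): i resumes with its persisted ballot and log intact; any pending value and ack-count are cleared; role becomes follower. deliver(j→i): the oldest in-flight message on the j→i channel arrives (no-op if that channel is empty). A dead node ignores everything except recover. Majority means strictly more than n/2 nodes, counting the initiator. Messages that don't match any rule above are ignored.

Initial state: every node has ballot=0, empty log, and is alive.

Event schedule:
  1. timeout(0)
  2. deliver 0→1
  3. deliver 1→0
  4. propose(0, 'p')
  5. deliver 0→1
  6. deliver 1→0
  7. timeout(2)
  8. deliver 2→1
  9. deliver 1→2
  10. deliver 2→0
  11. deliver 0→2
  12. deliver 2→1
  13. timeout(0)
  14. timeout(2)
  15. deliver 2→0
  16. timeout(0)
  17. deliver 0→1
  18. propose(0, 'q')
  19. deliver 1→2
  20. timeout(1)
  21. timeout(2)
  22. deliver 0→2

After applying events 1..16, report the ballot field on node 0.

9

1. timeout(0):  <0:cand b3 ->
2. deliver 0→1:  <1:foll b3 ->
3. deliver 1→0:  <0:lead b3 ->
4. propose(0,'p'):  nop
5. deliver 0→1:  <1:foll b3 p>
6. deliver 1→0:  <0:lead b3 p>
7. timeout(2):  <2:cand b5 ->
8. deliver 2→1:  <1:foll b5 p>
9. deliver 1→2:  <2:lead b5 ->
10. deliver 2→0:  <0:foll b5 p>
11. deliver 0→2:  nop
12. deliver 2→1:  nop
13. timeout(0):  <0:cand b6 p>
14. timeout(2):  <2:cand b8 ->
15. deliver 2→0:  <0:foll b8 p>
16. timeout(0):  <0:cand b9 p>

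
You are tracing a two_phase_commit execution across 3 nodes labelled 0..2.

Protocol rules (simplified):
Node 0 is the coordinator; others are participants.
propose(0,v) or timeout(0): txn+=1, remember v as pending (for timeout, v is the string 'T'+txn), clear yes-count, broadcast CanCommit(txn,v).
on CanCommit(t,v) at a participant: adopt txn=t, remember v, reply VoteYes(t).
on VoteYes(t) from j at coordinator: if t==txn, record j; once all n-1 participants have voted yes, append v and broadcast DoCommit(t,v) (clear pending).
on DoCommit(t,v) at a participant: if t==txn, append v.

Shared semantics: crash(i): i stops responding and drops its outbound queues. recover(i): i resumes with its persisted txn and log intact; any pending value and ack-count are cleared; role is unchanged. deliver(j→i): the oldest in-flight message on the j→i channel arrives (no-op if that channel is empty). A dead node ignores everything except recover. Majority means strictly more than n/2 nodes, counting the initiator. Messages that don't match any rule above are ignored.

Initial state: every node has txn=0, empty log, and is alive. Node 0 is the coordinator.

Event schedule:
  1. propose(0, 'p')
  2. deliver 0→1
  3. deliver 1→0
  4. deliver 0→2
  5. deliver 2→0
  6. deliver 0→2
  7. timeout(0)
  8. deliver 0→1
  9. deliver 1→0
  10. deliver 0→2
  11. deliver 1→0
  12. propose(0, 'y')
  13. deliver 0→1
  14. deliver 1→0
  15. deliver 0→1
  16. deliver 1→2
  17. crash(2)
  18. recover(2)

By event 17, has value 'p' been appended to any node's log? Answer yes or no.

[1] propose(0,'p') → N0(coor t1 [-])
[2] deliver 0→1 → N1(part t1 [-])
[3] deliver 1→0 → ∅
[4] deliver 0→2 → N2(part t1 [-])
[5] deliver 2→0 → N0(coor t1 [p])
[6] deliver 0→2 → N2(part t1 [p])
[7] timeout(0) → N0(coor t2 [p])
[8] deliver 0→1 → N1(part t1 [p])
[9] deliver 1→0 → ∅
[10] deliver 0→2 → N2(part t2 [p])
[11] deliver 1→0 → ∅
[12] propose(0,'y') → N0(coor t3 [p])
[13] deliver 0→1 → N1(part t2 [p])
[14] deliver 1→0 → ∅
[15] deliver 0→1 → N1(part t3 [p])
[16] deliver 1→2 → ∅
[17] crash(2) → N2(✗part t2 [p])

yes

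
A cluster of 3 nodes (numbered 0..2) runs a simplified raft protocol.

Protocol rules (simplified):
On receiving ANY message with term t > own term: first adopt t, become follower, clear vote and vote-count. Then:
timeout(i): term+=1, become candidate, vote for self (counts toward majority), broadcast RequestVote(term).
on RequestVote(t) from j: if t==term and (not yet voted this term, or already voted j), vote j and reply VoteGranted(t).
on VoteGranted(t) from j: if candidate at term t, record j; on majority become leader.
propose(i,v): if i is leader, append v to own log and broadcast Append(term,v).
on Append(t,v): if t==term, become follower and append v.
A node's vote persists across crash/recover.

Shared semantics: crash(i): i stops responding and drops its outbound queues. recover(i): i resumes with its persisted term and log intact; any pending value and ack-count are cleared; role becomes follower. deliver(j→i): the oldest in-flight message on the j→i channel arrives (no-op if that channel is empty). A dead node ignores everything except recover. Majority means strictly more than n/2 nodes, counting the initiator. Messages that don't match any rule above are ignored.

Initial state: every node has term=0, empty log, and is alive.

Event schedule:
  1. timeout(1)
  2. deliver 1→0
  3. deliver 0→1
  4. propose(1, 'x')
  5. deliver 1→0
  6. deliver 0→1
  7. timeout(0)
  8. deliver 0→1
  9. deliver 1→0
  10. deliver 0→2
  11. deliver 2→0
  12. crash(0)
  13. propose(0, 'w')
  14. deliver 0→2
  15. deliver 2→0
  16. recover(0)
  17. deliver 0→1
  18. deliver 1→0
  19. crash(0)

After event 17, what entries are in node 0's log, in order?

x

[1] timeout(1) → N1(cand t1 [-])
[2] deliver 1→0 → N0(foll t1 [-])
[3] deliver 0→1 → N1(lead t1 [-])
[4] propose(1,'x') → N1(lead t1 [x])
[5] deliver 1→0 → N0(foll t1 [x])
[6] deliver 0→1 → ∅
[7] timeout(0) → N0(cand t2 [x])
[8] deliver 0→1 → N1(foll t2 [x])
[9] deliver 1→0 → N0(lead t2 [x])
[10] deliver 0→2 → N2(foll t2 [-])
[11] deliver 2→0 → ∅
[12] crash(0) → N0(✗lead t2 [x])
[13] propose(0,'w') → ∅
[14] deliver 0→2 → ∅
[15] deliver 2→0 → ∅
[16] recover(0) → N0(foll t2 [x])
[17] deliver 0→1 → ∅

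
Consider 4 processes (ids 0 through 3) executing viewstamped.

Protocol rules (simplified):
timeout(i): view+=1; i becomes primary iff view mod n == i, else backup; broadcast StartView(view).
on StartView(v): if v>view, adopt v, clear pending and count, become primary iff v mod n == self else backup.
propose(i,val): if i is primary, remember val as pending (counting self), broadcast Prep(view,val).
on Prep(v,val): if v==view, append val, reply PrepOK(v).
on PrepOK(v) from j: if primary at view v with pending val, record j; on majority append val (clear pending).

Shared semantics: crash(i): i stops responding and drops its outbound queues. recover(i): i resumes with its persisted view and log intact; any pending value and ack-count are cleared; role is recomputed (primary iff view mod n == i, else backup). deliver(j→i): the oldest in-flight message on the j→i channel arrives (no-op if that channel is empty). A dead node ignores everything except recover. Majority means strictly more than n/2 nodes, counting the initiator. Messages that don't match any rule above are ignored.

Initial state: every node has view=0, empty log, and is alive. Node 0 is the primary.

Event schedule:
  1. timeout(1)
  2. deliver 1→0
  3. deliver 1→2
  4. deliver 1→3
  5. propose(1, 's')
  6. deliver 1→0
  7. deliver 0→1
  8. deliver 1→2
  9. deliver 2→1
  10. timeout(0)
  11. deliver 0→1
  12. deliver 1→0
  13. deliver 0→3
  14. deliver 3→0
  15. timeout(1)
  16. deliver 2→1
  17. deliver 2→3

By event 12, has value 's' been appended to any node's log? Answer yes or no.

yes

step 1 timeout(1): 1={prim,v=1,log=-}
step 2 deliver 1→0: 0={back,v=1,log=-}
step 3 deliver 1→2: 2={back,v=1,log=-}
step 4 deliver 1→3: 3={back,v=1,log=-}
step 5 propose(1,'s'): —
step 6 deliver 1→0: 0={back,v=1,log=s}
step 7 deliver 0→1: —
step 8 deliver 1→2: 2={back,v=1,log=s}
step 9 deliver 2→1: 1={prim,v=1,log=s}
step 10 timeout(0): 0={back,v=2,log=s}
step 11 deliver 0→1: 1={back,v=2,log=s}
step 12 deliver 1→0: —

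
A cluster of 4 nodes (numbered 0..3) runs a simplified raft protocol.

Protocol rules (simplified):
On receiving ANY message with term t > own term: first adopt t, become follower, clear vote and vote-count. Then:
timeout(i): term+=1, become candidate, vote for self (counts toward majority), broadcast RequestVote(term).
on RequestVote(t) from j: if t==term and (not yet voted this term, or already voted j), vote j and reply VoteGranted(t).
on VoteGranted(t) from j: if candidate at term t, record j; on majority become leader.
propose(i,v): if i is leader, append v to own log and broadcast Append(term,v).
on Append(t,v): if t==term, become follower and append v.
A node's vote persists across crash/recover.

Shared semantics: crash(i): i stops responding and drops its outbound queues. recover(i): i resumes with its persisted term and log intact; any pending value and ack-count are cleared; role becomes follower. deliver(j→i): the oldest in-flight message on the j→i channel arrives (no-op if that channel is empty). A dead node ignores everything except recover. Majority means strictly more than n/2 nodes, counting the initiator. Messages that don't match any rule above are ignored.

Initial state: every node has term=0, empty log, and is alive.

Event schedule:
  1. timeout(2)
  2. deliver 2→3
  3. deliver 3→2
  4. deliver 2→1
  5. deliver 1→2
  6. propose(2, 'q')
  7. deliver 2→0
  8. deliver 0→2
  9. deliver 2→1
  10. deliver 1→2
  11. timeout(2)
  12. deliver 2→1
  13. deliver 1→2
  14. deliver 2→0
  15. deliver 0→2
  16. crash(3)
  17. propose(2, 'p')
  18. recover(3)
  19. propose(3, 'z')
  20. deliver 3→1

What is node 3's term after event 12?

1

1. timeout(2):  <2:cand t1 ->
2. deliver 2→3:  <3:foll t1 ->
3. deliver 3→2:  nop
4. deliver 2→1:  <1:foll t1 ->
5. deliver 1→2:  <2:lead t1 ->
6. propose(2,'q'):  <2:lead t1 q>
7. deliver 2→0:  <0:foll t1 ->
8. deliver 0→2:  nop
9. deliver 2→1:  <1:foll t1 q>
10. deliver 1→2:  nop
11. timeout(2):  <2:cand t2 q>
12. deliver 2→1:  <1:foll t2 q>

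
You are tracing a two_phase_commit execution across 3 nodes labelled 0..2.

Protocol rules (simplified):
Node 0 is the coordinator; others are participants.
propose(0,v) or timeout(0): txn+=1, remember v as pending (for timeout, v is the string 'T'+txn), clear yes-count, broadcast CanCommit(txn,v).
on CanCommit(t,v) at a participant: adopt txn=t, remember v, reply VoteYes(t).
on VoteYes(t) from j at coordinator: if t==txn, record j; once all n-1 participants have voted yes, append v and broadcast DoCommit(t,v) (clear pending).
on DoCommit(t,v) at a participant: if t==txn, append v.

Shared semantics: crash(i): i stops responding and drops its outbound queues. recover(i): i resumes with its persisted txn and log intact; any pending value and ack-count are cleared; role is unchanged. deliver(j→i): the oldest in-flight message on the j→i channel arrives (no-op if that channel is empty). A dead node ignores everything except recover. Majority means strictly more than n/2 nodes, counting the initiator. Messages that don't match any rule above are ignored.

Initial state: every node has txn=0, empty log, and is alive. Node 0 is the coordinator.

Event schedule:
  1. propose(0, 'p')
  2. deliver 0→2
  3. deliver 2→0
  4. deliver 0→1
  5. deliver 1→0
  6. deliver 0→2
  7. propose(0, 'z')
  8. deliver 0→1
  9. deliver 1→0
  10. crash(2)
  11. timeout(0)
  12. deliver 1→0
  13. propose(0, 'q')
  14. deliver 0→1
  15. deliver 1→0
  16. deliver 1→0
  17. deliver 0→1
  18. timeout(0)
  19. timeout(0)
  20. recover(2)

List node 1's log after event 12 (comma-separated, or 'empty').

p

1. propose(0,'p'):  <0:coor t1 ->
2. deliver 0→2:  <2:part t1 ->
3. deliver 2→0:  nop
4. deliver 0→1:  <1:part t1 ->
5. deliver 1→0:  <0:coor t1 p>
6. deliver 0→2:  <2:part t1 p>
7. propose(0,'z'):  <0:coor t2 p>
8. deliver 0→1:  <1:part t1 p>
9. deliver 1→0:  nop
10. crash(2):  <2:✗part t1 p>
11. timeout(0):  <0:coor t3 p>
12. deliver 1→0:  nop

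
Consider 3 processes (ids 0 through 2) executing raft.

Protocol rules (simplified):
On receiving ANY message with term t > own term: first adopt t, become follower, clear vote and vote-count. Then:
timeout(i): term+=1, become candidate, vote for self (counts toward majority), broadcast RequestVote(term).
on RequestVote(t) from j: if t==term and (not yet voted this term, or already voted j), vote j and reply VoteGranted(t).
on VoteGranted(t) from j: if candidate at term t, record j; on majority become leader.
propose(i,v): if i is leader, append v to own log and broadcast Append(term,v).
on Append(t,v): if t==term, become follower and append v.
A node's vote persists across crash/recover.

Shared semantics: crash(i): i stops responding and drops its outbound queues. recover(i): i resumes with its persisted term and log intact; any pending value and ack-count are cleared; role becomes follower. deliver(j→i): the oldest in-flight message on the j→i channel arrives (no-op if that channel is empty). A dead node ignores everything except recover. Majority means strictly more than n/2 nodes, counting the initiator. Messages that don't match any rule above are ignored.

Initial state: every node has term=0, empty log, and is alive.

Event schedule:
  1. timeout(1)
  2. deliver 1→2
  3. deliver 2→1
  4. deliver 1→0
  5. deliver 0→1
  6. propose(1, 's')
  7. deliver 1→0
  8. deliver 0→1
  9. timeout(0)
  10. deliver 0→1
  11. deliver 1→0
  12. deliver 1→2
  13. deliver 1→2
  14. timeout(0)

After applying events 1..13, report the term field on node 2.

1

e1 timeout(1): 1[cand,t=1,-]
e2 deliver 1→2: 2[foll,t=1,-]
e3 deliver 2→1: 1[lead,t=1,-]
e4 deliver 1→0: 0[foll,t=1,-]
e5 deliver 0→1: ·
e6 propose(1,'s'): 1[lead,t=1,s]
e7 deliver 1→0: 0[foll,t=1,s]
e8 deliver 0→1: ·
e9 timeout(0): 0[cand,t=2,s]
e10 deliver 0→1: 1[foll,t=2,s]
e11 deliver 1→0: 0[lead,t=2,s]
e12 deliver 1→2: 2[foll,t=1,s]
e13 deliver 1→2: ·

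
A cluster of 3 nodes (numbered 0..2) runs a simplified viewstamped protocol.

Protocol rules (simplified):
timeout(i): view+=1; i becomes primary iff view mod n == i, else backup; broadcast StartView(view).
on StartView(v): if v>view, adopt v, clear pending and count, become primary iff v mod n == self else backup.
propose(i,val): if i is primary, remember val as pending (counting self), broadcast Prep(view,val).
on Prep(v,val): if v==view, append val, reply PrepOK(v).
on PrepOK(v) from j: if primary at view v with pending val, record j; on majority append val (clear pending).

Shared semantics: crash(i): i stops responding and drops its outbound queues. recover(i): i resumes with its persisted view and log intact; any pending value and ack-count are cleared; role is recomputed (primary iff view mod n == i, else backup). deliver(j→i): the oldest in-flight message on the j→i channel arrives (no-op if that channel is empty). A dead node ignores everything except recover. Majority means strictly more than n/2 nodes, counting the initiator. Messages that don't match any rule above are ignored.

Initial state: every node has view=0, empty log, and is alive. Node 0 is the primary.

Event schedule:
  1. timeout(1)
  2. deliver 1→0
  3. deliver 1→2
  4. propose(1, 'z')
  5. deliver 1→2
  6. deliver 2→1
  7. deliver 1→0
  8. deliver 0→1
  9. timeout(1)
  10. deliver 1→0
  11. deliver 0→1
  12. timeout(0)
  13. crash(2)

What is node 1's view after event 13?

2

step 1 timeout(1): 1={prim,v=1,log=-}
step 2 deliver 1→0: 0={back,v=1,log=-}
step 3 deliver 1→2: 2={back,v=1,log=-}
step 4 propose(1,'z'): —
step 5 deliver 1→2: 2={back,v=1,log=z}
step 6 deliver 2→1: 1={prim,v=1,log=z}
step 7 deliver 1→0: 0={back,v=1,log=z}
step 8 deliver 0→1: —
step 9 timeout(1): 1={back,v=2,log=z}
step 10 deliver 1→0: 0={back,v=2,log=z}
step 11 deliver 0→1: —
step 12 timeout(0): 0={prim,v=3,log=z}
step 13 crash(2): 2={✗back,v=1,log=z}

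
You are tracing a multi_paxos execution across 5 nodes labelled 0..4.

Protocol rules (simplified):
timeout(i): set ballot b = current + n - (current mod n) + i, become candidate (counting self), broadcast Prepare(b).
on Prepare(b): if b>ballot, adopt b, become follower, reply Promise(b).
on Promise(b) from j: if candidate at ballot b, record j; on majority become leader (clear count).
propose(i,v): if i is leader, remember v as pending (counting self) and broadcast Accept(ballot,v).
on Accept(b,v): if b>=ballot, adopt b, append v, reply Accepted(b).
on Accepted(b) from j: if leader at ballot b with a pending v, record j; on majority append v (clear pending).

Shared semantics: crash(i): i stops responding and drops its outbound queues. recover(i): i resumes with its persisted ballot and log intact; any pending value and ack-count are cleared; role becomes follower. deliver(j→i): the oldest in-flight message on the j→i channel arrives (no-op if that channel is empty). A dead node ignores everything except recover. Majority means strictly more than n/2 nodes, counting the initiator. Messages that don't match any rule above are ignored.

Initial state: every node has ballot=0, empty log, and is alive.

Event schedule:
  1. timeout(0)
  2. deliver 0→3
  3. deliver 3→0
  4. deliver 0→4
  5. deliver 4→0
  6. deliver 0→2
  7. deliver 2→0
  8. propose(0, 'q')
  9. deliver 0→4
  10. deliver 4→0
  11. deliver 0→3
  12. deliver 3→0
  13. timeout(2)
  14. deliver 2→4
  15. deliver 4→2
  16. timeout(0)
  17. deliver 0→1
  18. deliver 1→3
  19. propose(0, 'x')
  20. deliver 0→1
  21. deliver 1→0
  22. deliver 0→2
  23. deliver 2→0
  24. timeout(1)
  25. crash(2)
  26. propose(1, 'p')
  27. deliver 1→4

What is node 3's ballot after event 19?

5

after 1 — timeout(0): n0:cand/b5/[-]
after 2 — deliver 0→3: n3:foll/b5/[-]
after 3 — deliver 3→0: ·
after 4 — deliver 0→4: n4:foll/b5/[-]
after 5 — deliver 4→0: n0:lead/b5/[-]
after 6 — deliver 0→2: n2:foll/b5/[-]
after 7 — deliver 2→0: ·
after 8 — propose(0,'q'): ·
after 9 — deliver 0→4: n4:foll/b5/[q]
after 10 — deliver 4→0: ·
after 11 — deliver 0→3: n3:foll/b5/[q]
after 12 — deliver 3→0: n0:lead/b5/[q]
after 13 — timeout(2): n2:cand/b12/[-]
after 14 — deliver 2→4: n4:foll/b12/[q]
after 15 — deliver 4→2: ·
after 16 — timeout(0): n0:cand/b10/[q]
after 17 — deliver 0→1: n1:foll/b5/[-]
after 18 — deliver 1→3: ·
after 19 — propose(0,'x'): ·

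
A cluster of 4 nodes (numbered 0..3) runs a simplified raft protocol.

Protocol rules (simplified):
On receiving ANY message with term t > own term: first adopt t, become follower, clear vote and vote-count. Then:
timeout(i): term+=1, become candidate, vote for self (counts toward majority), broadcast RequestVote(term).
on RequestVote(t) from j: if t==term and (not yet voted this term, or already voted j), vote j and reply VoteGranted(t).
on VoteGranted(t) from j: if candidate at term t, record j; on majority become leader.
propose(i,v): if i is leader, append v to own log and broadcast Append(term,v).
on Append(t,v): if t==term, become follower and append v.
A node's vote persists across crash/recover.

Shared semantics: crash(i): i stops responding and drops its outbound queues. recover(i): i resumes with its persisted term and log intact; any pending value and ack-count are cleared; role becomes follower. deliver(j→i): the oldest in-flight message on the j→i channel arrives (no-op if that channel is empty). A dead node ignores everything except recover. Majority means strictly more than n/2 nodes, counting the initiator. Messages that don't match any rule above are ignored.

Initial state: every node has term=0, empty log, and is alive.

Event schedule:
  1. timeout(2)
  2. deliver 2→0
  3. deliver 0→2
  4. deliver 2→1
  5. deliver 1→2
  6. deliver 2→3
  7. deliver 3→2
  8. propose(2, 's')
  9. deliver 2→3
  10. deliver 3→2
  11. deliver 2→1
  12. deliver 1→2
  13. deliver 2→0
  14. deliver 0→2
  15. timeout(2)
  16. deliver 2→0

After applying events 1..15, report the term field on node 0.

step 1 timeout(2): 2={cand,t=1,log=-}
step 2 deliver 2→0: 0={foll,t=1,log=-}
step 3 deliver 0→2: —
step 4 deliver 2→1: 1={foll,t=1,log=-}
step 5 deliver 1→2: 2={lead,t=1,log=-}
step 6 deliver 2→3: 3={foll,t=1,log=-}
step 7 deliver 3→2: —
step 8 propose(2,'s'): 2={lead,t=1,log=s}
step 9 deliver 2→3: 3={foll,t=1,log=s}
step 10 deliver 3→2: —
step 11 deliver 2→1: 1={foll,t=1,log=s}
step 12 deliver 1→2: —
step 13 deliver 2→0: 0={foll,t=1,log=s}
step 14 deliver 0→2: —
step 15 timeout(2): 2={cand,t=2,log=s}

1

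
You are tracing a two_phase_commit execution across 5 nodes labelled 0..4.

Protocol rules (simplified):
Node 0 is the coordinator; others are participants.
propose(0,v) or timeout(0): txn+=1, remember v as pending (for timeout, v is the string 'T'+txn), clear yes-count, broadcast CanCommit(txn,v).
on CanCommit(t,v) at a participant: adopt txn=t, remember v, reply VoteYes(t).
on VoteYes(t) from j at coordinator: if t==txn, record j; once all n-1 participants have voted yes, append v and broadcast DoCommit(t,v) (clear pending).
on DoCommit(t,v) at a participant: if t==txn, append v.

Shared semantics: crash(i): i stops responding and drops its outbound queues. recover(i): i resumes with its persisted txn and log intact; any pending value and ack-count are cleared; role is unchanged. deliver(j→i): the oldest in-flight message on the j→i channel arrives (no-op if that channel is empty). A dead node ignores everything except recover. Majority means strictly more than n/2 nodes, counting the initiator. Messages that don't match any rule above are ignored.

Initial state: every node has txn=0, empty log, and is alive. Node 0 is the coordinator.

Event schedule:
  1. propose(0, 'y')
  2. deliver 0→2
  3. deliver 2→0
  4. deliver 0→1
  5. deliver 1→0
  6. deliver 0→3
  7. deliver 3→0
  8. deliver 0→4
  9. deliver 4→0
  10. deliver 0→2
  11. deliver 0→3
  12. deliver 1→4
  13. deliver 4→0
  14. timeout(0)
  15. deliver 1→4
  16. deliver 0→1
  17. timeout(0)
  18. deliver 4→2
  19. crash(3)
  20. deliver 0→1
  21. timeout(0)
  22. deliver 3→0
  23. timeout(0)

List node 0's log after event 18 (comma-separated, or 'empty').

y

1. propose(0,'y'):  <0:coor t1 ->
2. deliver 0→2:  <2:part t1 ->
3. deliver 2→0:  nop
4. deliver 0→1:  <1:part t1 ->
5. deliver 1→0:  nop
6. deliver 0→3:  <3:part t1 ->
7. deliver 3→0:  nop
8. deliver 0→4:  <4:part t1 ->
9. deliver 4→0:  <0:coor t1 y>
10. deliver 0→2:  <2:part t1 y>
11. deliver 0→3:  <3:part t1 y>
12. deliver 1→4:  nop
13. deliver 4→0:  nop
14. timeout(0):  <0:coor t2 y>
15. deliver 1→4:  nop
16. deliver 0→1:  <1:part t1 y>
17. timeout(0):  <0:coor t3 y>
18. deliver 4→2:  nop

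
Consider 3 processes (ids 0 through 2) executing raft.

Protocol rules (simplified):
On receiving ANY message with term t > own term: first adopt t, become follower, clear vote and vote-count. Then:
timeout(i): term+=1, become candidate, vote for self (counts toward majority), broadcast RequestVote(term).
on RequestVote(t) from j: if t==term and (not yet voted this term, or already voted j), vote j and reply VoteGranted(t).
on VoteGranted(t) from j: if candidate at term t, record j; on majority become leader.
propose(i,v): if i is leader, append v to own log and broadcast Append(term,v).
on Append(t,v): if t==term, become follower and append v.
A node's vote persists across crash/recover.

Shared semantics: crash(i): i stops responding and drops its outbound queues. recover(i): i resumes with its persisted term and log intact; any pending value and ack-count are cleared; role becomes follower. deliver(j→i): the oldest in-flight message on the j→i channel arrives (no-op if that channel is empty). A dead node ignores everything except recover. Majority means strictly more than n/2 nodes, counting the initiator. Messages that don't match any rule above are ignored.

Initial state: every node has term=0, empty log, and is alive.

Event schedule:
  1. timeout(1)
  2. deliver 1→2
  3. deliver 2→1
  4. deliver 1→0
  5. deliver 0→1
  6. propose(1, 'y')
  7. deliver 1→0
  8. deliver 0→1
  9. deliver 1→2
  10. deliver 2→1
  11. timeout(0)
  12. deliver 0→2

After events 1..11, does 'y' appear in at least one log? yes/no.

after 1 — timeout(1): n1:cand/t1/[-]
after 2 — deliver 1→2: n2:foll/t1/[-]
after 3 — deliver 2→1: n1:lead/t1/[-]
after 4 — deliver 1→0: n0:foll/t1/[-]
after 5 — deliver 0→1: ·
after 6 — propose(1,'y'): n1:lead/t1/[y]
after 7 — deliver 1→0: n0:foll/t1/[y]
after 8 — deliver 0→1: ·
after 9 — deliver 1→2: n2:foll/t1/[y]
after 10 — deliver 2→1: ·
after 11 — timeout(0): n0:cand/t2/[y]

yes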